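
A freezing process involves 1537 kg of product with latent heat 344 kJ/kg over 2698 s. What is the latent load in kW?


Q_lat = m * h_fg / t
Q_lat = 1537 * 344 / 2698
Q_lat = 195.97 kW

195.97


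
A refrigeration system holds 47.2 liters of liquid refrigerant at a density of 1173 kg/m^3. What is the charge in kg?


Charge = V * rho / 1000
Charge = 47.2 * 1173 / 1000
Charge = 55.37 kg

55.37


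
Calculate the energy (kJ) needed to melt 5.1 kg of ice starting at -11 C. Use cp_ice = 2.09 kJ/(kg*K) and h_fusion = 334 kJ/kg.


Sensible heat = cp * dT = 2.09 * 11 = 22.99 kJ/kg
Total per kg = 22.99 + 334 = 356.99 kJ/kg
Q = m * total = 5.1 * 356.99
Q = 1820.6 kJ

1820.6


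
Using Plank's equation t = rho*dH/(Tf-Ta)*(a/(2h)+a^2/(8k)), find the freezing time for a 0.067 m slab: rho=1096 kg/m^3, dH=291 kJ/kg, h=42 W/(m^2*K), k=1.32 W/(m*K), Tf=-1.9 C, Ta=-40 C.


dT = -1.9 - (-40) = 38.1 K
term1 = a/(2h) = 0.067/(2*42) = 0.0007976190476
term2 = a^2/(8k) = 0.067^2/(8*1.32) = 0.000425094697
t = rho*dH*1000/dT * (term1 + term2)
t = 1096*291*1000/38.1 * (0.0007976190476 + 0.000425094697)
t = 10235 s

10235


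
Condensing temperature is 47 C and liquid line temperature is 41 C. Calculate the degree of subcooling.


Subcooling = T_cond - T_liquid
Subcooling = 47 - 41
Subcooling = 6 K

6


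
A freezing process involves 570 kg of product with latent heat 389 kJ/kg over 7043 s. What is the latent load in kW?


Q_lat = m * h_fg / t
Q_lat = 570 * 389 / 7043
Q_lat = 31.48 kW

31.48


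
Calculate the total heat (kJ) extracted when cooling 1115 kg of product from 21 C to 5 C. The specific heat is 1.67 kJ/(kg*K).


dT = 21 - (5) = 16 K
Q = m * cp * dT = 1115 * 1.67 * 16
Q = 29793 kJ

29793


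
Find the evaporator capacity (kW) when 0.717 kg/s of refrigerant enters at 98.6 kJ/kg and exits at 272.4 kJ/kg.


dh = 272.4 - 98.6 = 173.8 kJ/kg
Q_evap = m_dot * dh = 0.717 * 173.8
Q_evap = 124.61 kW

124.61


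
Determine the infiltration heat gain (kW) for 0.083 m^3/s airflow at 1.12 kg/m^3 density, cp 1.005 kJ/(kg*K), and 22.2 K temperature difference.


Q = V_dot * rho * cp * dT
Q = 0.083 * 1.12 * 1.005 * 22.2
Q = 2.074 kW

2.074


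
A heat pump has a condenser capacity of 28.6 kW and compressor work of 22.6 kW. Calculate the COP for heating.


COP_hp = Q_cond / W
COP_hp = 28.6 / 22.6
COP_hp = 1.265

1.265


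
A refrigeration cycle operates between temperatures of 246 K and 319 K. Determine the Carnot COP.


dT = 319 - 246 = 73 K
COP_carnot = T_cold / dT = 246 / 73
COP_carnot = 3.37

3.37


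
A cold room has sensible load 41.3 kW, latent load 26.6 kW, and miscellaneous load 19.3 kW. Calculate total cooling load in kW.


Q_total = Q_s + Q_l + Q_misc
Q_total = 41.3 + 26.6 + 19.3
Q_total = 87.2 kW

87.2


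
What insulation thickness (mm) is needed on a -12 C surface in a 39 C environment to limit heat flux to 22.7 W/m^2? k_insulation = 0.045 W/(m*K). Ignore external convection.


dT = 39 - (-12) = 51 K
thickness = k * dT / q_max * 1000
thickness = 0.045 * 51 / 22.7 * 1000
thickness = 101.1 mm

101.1


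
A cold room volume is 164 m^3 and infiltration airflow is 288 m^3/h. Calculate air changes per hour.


ACH = flow / volume
ACH = 288 / 164
ACH = 1.756

1.756


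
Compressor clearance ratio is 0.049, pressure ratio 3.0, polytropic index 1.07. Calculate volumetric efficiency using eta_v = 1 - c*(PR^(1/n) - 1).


PR^(1/n) = 3.0^(1/1.07) = 2.7919505
eta_v = 1 - 0.049 * (2.7919505 - 1)
eta_v = 0.9122

0.9122


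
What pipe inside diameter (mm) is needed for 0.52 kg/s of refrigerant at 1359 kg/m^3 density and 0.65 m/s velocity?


A = m_dot / (rho * v) = 0.52 / (1359 * 0.65) = 0.0005886681383 m^2
d = sqrt(4*A/pi) * 1000
d = 27.4 mm

27.4


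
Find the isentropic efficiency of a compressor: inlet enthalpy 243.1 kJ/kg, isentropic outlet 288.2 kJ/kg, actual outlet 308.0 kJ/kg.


dh_ideal = 288.2 - 243.1 = 45.1 kJ/kg
dh_actual = 308.0 - 243.1 = 64.9 kJ/kg
eta_s = dh_ideal / dh_actual = 45.1 / 64.9
eta_s = 0.6949

0.6949


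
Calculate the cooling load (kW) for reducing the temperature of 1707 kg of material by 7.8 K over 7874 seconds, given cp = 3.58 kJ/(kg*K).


Q = m * cp * dT / t
Q = 1707 * 3.58 * 7.8 / 7874
Q = 6.054 kW

6.054


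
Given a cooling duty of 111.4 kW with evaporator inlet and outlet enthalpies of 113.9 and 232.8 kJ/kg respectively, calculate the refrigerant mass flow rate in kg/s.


dh = 232.8 - 113.9 = 118.9 kJ/kg
m_dot = Q / dh = 111.4 / 118.9 = 0.9369 kg/s

0.9369


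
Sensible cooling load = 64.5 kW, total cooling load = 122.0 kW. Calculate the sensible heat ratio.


SHR = Q_sensible / Q_total
SHR = 64.5 / 122.0
SHR = 0.529

0.529


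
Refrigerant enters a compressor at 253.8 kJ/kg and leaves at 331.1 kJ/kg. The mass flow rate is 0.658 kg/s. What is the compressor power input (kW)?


dh = 331.1 - 253.8 = 77.3 kJ/kg
W = m_dot * dh = 0.658 * 77.3 = 50.86 kW

50.86


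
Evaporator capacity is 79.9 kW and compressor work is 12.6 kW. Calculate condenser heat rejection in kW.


Q_cond = Q_evap + W
Q_cond = 79.9 + 12.6
Q_cond = 92.5 kW

92.5


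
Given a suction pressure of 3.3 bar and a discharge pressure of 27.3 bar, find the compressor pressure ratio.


PR = P_high / P_low
PR = 27.3 / 3.3
PR = 8.273

8.273


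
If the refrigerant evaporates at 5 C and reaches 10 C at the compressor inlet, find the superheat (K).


Superheat = T_suction - T_evap
Superheat = 10 - (5)
Superheat = 5 K

5


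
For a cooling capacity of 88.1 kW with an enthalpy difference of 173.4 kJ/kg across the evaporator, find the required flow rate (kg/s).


m_dot = Q / dh
m_dot = 88.1 / 173.4
m_dot = 0.5081 kg/s

0.5081


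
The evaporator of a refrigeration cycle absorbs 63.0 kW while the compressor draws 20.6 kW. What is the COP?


COP = Q_evap / W
COP = 63.0 / 20.6
COP = 3.058

3.058


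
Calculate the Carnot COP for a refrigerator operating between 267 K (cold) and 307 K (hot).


dT = 307 - 267 = 40 K
COP_carnot = T_cold / dT = 267 / 40
COP_carnot = 6.675

6.675


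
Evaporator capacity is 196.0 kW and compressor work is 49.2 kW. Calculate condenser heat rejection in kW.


Q_cond = Q_evap + W
Q_cond = 196.0 + 49.2
Q_cond = 245.2 kW

245.2


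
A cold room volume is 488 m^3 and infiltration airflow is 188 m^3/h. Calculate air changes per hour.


ACH = flow / volume
ACH = 188 / 488
ACH = 0.385

0.385


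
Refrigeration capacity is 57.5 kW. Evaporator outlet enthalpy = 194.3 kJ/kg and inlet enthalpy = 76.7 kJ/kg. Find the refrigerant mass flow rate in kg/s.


dh = 194.3 - 76.7 = 117.6 kJ/kg
m_dot = Q / dh = 57.5 / 117.6 = 0.4889 kg/s

0.4889


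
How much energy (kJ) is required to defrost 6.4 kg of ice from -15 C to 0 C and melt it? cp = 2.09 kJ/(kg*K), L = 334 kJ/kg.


Sensible heat = cp * dT = 2.09 * 15 = 31.35 kJ/kg
Total per kg = 31.35 + 334 = 365.35 kJ/kg
Q = m * total = 6.4 * 365.35
Q = 2338.2 kJ

2338.2


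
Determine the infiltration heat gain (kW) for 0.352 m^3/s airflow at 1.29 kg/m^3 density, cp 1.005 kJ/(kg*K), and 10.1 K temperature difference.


Q = V_dot * rho * cp * dT
Q = 0.352 * 1.29 * 1.005 * 10.1
Q = 4.609 kW

4.609


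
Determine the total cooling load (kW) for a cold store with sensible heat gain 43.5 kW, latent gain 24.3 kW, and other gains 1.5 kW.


Q_total = Q_s + Q_l + Q_misc
Q_total = 43.5 + 24.3 + 1.5
Q_total = 69.3 kW

69.3


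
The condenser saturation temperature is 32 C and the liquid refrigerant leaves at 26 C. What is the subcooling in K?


Subcooling = T_cond - T_liquid
Subcooling = 32 - 26
Subcooling = 6 K

6


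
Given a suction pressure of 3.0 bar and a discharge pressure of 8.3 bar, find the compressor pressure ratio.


PR = P_high / P_low
PR = 8.3 / 3.0
PR = 2.767

2.767


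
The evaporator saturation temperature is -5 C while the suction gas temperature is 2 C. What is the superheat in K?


Superheat = T_suction - T_evap
Superheat = 2 - (-5)
Superheat = 7 K

7


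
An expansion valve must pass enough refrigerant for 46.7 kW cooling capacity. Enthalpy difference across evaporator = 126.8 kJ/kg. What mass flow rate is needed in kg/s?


m_dot = Q / dh
m_dot = 46.7 / 126.8
m_dot = 0.3683 kg/s

0.3683


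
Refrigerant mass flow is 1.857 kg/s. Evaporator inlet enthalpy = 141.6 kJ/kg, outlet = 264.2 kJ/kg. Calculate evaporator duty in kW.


dh = 264.2 - 141.6 = 122.6 kJ/kg
Q_evap = m_dot * dh = 1.857 * 122.6
Q_evap = 227.67 kW

227.67


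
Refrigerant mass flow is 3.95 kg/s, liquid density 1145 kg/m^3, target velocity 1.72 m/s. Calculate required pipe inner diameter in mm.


A = m_dot / (rho * v) = 3.95 / (1145 * 1.72) = 0.002005687011 m^2
d = sqrt(4*A/pi) * 1000
d = 50.5 mm

50.5


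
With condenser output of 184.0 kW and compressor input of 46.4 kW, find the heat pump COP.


COP_hp = Q_cond / W
COP_hp = 184.0 / 46.4
COP_hp = 3.966

3.966


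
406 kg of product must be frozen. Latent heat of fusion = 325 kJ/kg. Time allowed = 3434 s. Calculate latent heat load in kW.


Q_lat = m * h_fg / t
Q_lat = 406 * 325 / 3434
Q_lat = 38.42 kW

38.42


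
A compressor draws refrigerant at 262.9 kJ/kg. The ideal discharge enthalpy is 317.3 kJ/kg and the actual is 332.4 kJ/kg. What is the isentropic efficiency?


dh_ideal = 317.3 - 262.9 = 54.4 kJ/kg
dh_actual = 332.4 - 262.9 = 69.5 kJ/kg
eta_s = dh_ideal / dh_actual = 54.4 / 69.5
eta_s = 0.7827

0.7827


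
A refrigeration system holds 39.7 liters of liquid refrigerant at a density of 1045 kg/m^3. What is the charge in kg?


Charge = V * rho / 1000
Charge = 39.7 * 1045 / 1000
Charge = 41.49 kg

41.49


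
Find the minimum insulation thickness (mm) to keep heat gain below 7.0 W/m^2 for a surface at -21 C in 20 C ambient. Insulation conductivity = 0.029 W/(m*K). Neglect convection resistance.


dT = 20 - (-21) = 41 K
thickness = k * dT / q_max * 1000
thickness = 0.029 * 41 / 7.0 * 1000
thickness = 169.9 mm

169.9


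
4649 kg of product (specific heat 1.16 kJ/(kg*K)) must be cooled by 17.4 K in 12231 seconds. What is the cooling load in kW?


Q = m * cp * dT / t
Q = 4649 * 1.16 * 17.4 / 12231
Q = 7.672 kW

7.672


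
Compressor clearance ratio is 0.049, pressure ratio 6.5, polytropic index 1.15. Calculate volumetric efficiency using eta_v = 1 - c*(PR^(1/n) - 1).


PR^(1/n) = 6.5^(1/1.15) = 5.0919154
eta_v = 1 - 0.049 * (5.0919154 - 1)
eta_v = 0.7995

0.7995


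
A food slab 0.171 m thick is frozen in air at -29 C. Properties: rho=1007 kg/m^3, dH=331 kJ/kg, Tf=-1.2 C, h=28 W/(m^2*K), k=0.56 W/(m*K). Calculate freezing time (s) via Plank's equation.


dT = -1.2 - (-29) = 27.8 K
term1 = a/(2h) = 0.171/(2*28) = 0.003053571429
term2 = a^2/(8k) = 0.171^2/(8*0.56) = 0.006527008929
t = rho*dH*1000/dT * (term1 + term2)
t = 1007*331*1000/27.8 * (0.003053571429 + 0.006527008929)
t = 114869 s

114869


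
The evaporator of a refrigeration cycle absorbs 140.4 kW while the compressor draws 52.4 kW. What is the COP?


COP = Q_evap / W
COP = 140.4 / 52.4
COP = 2.679

2.679


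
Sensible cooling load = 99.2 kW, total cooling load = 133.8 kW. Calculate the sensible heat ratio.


SHR = Q_sensible / Q_total
SHR = 99.2 / 133.8
SHR = 0.741

0.741


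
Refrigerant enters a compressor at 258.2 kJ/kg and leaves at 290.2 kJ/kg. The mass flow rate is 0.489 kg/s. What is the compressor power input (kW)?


dh = 290.2 - 258.2 = 32.0 kJ/kg
W = m_dot * dh = 0.489 * 32.0 = 15.65 kW

15.65


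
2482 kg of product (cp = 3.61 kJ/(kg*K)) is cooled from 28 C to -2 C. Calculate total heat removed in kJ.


dT = 28 - (-2) = 30 K
Q = m * cp * dT = 2482 * 3.61 * 30
Q = 268801 kJ

268801


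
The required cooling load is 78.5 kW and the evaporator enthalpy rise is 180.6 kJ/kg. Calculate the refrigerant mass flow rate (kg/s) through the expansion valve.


m_dot = Q / dh
m_dot = 78.5 / 180.6
m_dot = 0.4347 kg/s

0.4347


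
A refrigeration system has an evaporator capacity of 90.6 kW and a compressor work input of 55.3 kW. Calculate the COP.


COP = Q_evap / W
COP = 90.6 / 55.3
COP = 1.638

1.638


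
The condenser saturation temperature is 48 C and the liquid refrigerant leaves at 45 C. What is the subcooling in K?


Subcooling = T_cond - T_liquid
Subcooling = 48 - 45
Subcooling = 3 K

3


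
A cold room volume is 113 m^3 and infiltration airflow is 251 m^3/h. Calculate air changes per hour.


ACH = flow / volume
ACH = 251 / 113
ACH = 2.221

2.221


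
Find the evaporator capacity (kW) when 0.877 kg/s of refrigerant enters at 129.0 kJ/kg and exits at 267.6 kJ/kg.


dh = 267.6 - 129.0 = 138.6 kJ/kg
Q_evap = m_dot * dh = 0.877 * 138.6
Q_evap = 121.55 kW

121.55


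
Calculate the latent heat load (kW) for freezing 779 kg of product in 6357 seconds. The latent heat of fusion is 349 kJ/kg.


Q_lat = m * h_fg / t
Q_lat = 779 * 349 / 6357
Q_lat = 42.77 kW

42.77


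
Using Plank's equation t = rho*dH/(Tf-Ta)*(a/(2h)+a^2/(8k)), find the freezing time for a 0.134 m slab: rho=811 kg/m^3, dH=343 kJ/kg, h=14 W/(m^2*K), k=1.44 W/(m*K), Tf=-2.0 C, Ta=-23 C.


dT = -2.0 - (-23) = 21.0 K
term1 = a/(2h) = 0.134/(2*14) = 0.004785714286
term2 = a^2/(8k) = 0.134^2/(8*1.44) = 0.001558680556
t = rho*dH*1000/dT * (term1 + term2)
t = 811*343*1000/21.0 * (0.004785714286 + 0.001558680556)
t = 84040 s

84040


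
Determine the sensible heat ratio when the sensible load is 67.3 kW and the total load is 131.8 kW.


SHR = Q_sensible / Q_total
SHR = 67.3 / 131.8
SHR = 0.511

0.511


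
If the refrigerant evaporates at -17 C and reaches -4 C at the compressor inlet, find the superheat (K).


Superheat = T_suction - T_evap
Superheat = -4 - (-17)
Superheat = 13 K

13


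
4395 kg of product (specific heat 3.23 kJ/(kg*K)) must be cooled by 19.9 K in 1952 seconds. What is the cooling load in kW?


Q = m * cp * dT / t
Q = 4395 * 3.23 * 19.9 / 1952
Q = 144.722 kW

144.722


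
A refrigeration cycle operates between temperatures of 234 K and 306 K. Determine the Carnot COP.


dT = 306 - 234 = 72 K
COP_carnot = T_cold / dT = 234 / 72
COP_carnot = 3.25

3.25


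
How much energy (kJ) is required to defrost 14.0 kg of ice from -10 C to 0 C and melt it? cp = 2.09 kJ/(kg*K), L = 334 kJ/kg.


Sensible heat = cp * dT = 2.09 * 10 = 20.9 kJ/kg
Total per kg = 20.9 + 334 = 354.9 kJ/kg
Q = m * total = 14.0 * 354.9
Q = 4968.6 kJ

4968.6


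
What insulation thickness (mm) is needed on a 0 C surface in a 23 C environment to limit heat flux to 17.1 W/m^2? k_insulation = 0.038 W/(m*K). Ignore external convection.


dT = 23 - (0) = 23 K
thickness = k * dT / q_max * 1000
thickness = 0.038 * 23 / 17.1 * 1000
thickness = 51.1 mm

51.1


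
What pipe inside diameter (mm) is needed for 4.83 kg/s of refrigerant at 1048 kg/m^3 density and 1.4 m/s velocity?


A = m_dot / (rho * v) = 4.83 / (1048 * 1.4) = 0.003291984733 m^2
d = sqrt(4*A/pi) * 1000
d = 64.7 mm

64.7


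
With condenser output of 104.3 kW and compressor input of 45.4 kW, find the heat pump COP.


COP_hp = Q_cond / W
COP_hp = 104.3 / 45.4
COP_hp = 2.297

2.297


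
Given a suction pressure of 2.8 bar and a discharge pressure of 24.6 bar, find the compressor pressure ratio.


PR = P_high / P_low
PR = 24.6 / 2.8
PR = 8.786

8.786


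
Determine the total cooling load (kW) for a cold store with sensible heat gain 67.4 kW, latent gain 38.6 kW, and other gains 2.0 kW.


Q_total = Q_s + Q_l + Q_misc
Q_total = 67.4 + 38.6 + 2.0
Q_total = 108.0 kW

108.0


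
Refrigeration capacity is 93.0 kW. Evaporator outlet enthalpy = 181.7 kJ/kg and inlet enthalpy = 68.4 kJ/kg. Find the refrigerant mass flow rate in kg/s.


dh = 181.7 - 68.4 = 113.3 kJ/kg
m_dot = Q / dh = 93.0 / 113.3 = 0.8208 kg/s

0.8208


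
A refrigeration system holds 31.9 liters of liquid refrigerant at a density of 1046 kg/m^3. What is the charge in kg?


Charge = V * rho / 1000
Charge = 31.9 * 1046 / 1000
Charge = 33.37 kg

33.37


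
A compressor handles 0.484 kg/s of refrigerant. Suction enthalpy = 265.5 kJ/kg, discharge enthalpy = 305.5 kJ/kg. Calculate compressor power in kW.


dh = 305.5 - 265.5 = 40.0 kJ/kg
W = m_dot * dh = 0.484 * 40.0 = 19.36 kW

19.36


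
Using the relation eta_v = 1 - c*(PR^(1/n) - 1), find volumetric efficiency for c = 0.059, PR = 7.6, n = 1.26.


PR^(1/n) = 7.6^(1/1.26) = 5.00101787
eta_v = 1 - 0.059 * (5.00101787 - 1)
eta_v = 0.7639

0.7639


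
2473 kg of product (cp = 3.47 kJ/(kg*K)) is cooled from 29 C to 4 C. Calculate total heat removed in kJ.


dT = 29 - (4) = 25 K
Q = m * cp * dT = 2473 * 3.47 * 25
Q = 214533 kJ

214533


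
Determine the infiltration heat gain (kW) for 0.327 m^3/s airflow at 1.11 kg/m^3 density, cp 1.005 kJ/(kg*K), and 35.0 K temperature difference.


Q = V_dot * rho * cp * dT
Q = 0.327 * 1.11 * 1.005 * 35.0
Q = 12.767 kW

12.767


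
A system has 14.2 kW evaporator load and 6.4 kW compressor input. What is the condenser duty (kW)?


Q_cond = Q_evap + W
Q_cond = 14.2 + 6.4
Q_cond = 20.6 kW

20.6


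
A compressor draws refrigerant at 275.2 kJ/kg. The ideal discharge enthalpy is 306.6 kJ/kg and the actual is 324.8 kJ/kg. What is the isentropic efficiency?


dh_ideal = 306.6 - 275.2 = 31.4 kJ/kg
dh_actual = 324.8 - 275.2 = 49.6 kJ/kg
eta_s = dh_ideal / dh_actual = 31.4 / 49.6
eta_s = 0.6331

0.6331


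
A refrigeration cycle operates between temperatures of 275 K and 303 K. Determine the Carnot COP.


dT = 303 - 275 = 28 K
COP_carnot = T_cold / dT = 275 / 28
COP_carnot = 9.821

9.821


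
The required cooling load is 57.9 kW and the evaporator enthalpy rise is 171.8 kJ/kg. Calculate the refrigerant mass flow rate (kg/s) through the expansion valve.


m_dot = Q / dh
m_dot = 57.9 / 171.8
m_dot = 0.337 kg/s

0.337


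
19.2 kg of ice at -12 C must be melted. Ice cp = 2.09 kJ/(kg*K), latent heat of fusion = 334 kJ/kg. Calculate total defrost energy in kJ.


Sensible heat = cp * dT = 2.09 * 12 = 25.08 kJ/kg
Total per kg = 25.08 + 334 = 359.08 kJ/kg
Q = m * total = 19.2 * 359.08
Q = 6894.3 kJ

6894.3


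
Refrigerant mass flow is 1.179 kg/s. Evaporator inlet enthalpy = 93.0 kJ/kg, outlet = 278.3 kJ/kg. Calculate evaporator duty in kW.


dh = 278.3 - 93.0 = 185.3 kJ/kg
Q_evap = m_dot * dh = 1.179 * 185.3
Q_evap = 218.47 kW

218.47


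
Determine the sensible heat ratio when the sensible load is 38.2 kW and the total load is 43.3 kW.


SHR = Q_sensible / Q_total
SHR = 38.2 / 43.3
SHR = 0.882

0.882


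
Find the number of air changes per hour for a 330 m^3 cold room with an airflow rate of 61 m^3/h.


ACH = flow / volume
ACH = 61 / 330
ACH = 0.185

0.185


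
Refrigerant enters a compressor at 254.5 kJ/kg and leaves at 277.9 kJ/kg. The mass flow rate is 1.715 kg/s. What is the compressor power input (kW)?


dh = 277.9 - 254.5 = 23.4 kJ/kg
W = m_dot * dh = 1.715 * 23.4 = 40.13 kW

40.13


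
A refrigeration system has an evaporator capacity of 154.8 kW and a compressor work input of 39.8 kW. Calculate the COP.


COP = Q_evap / W
COP = 154.8 / 39.8
COP = 3.889

3.889


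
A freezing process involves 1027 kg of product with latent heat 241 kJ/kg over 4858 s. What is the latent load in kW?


Q_lat = m * h_fg / t
Q_lat = 1027 * 241 / 4858
Q_lat = 50.95 kW

50.95


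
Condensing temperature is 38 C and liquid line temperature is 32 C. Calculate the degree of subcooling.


Subcooling = T_cond - T_liquid
Subcooling = 38 - 32
Subcooling = 6 K

6


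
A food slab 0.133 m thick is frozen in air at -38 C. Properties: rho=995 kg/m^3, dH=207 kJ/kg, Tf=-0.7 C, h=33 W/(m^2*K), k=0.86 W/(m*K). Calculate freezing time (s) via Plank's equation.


dT = -0.7 - (-38) = 37.3 K
term1 = a/(2h) = 0.133/(2*33) = 0.002015151515
term2 = a^2/(8k) = 0.133^2/(8*0.86) = 0.002571075581
t = rho*dH*1000/dT * (term1 + term2)
t = 995*207*1000/37.3 * (0.002015151515 + 0.002571075581)
t = 25324 s

25324


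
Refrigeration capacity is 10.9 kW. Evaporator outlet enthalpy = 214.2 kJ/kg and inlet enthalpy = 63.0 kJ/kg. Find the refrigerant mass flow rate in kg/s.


dh = 214.2 - 63.0 = 151.2 kJ/kg
m_dot = Q / dh = 10.9 / 151.2 = 0.0721 kg/s

0.0721


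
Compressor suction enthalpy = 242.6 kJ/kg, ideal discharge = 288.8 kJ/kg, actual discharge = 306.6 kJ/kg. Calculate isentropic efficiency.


dh_ideal = 288.8 - 242.6 = 46.2 kJ/kg
dh_actual = 306.6 - 242.6 = 64.0 kJ/kg
eta_s = dh_ideal / dh_actual = 46.2 / 64.0
eta_s = 0.7219

0.7219


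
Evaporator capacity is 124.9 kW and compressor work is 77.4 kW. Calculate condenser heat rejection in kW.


Q_cond = Q_evap + W
Q_cond = 124.9 + 77.4
Q_cond = 202.3 kW

202.3


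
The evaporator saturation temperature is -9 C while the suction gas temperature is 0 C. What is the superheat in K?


Superheat = T_suction - T_evap
Superheat = 0 - (-9)
Superheat = 9 K

9


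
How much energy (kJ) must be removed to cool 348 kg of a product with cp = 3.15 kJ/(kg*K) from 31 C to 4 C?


dT = 31 - (4) = 27 K
Q = m * cp * dT = 348 * 3.15 * 27
Q = 29597 kJ

29597


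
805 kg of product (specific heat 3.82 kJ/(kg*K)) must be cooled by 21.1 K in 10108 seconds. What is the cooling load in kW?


Q = m * cp * dT / t
Q = 805 * 3.82 * 21.1 / 10108
Q = 6.419 kW

6.419


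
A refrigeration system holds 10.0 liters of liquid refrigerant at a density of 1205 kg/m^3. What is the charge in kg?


Charge = V * rho / 1000
Charge = 10.0 * 1205 / 1000
Charge = 12.05 kg

12.05


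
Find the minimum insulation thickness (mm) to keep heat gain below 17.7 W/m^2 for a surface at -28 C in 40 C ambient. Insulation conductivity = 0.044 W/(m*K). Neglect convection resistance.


dT = 40 - (-28) = 68 K
thickness = k * dT / q_max * 1000
thickness = 0.044 * 68 / 17.7 * 1000
thickness = 169.0 mm

169.0


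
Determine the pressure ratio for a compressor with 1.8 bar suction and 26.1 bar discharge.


PR = P_high / P_low
PR = 26.1 / 1.8
PR = 14.5

14.5


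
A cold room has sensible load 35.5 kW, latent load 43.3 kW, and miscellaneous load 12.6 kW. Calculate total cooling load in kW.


Q_total = Q_s + Q_l + Q_misc
Q_total = 35.5 + 43.3 + 12.6
Q_total = 91.4 kW

91.4


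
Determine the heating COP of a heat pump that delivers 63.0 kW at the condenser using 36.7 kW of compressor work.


COP_hp = Q_cond / W
COP_hp = 63.0 / 36.7
COP_hp = 1.717

1.717


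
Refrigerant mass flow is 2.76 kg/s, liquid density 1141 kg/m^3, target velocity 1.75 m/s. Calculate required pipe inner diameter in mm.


A = m_dot / (rho * v) = 2.76 / (1141 * 1.75) = 0.00138224615 m^2
d = sqrt(4*A/pi) * 1000
d = 42.0 mm

42.0


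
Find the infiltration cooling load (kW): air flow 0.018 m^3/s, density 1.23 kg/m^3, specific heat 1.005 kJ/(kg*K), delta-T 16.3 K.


Q = V_dot * rho * cp * dT
Q = 0.018 * 1.23 * 1.005 * 16.3
Q = 0.363 kW

0.363


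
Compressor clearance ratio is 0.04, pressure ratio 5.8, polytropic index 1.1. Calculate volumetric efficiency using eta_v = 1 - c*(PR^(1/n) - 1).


PR^(1/n) = 5.8^(1/1.1) = 4.94339653
eta_v = 1 - 0.04 * (4.94339653 - 1)
eta_v = 0.8423

0.8423


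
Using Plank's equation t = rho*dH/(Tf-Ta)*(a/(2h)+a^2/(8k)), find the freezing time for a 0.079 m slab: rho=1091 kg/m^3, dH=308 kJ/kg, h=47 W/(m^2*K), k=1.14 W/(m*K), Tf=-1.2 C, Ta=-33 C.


dT = -1.2 - (-33) = 31.8 K
term1 = a/(2h) = 0.079/(2*47) = 0.0008404255319
term2 = a^2/(8k) = 0.079^2/(8*1.14) = 0.0006843201754
t = rho*dH*1000/dT * (term1 + term2)
t = 1091*308*1000/31.8 * (0.0008404255319 + 0.0006843201754)
t = 16112 s

16112


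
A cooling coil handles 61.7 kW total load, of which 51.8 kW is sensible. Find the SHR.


SHR = Q_sensible / Q_total
SHR = 51.8 / 61.7
SHR = 0.84

0.84


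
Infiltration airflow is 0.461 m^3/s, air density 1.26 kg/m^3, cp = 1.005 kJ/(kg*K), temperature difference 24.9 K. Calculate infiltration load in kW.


Q = V_dot * rho * cp * dT
Q = 0.461 * 1.26 * 1.005 * 24.9
Q = 14.536 kW

14.536


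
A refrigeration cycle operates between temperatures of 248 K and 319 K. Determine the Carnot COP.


dT = 319 - 248 = 71 K
COP_carnot = T_cold / dT = 248 / 71
COP_carnot = 3.493

3.493


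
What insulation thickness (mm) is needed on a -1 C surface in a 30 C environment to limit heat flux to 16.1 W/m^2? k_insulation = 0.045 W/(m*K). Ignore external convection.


dT = 30 - (-1) = 31 K
thickness = k * dT / q_max * 1000
thickness = 0.045 * 31 / 16.1 * 1000
thickness = 86.6 mm

86.6


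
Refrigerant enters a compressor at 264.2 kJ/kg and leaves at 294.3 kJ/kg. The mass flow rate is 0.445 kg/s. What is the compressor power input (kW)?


dh = 294.3 - 264.2 = 30.1 kJ/kg
W = m_dot * dh = 0.445 * 30.1 = 13.39 kW

13.39


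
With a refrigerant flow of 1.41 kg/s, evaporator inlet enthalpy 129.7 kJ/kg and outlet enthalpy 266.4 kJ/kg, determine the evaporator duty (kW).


dh = 266.4 - 129.7 = 136.7 kJ/kg
Q_evap = m_dot * dh = 1.41 * 136.7
Q_evap = 192.75 kW

192.75


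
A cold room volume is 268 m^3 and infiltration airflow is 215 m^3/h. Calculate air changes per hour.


ACH = flow / volume
ACH = 215 / 268
ACH = 0.802

0.802


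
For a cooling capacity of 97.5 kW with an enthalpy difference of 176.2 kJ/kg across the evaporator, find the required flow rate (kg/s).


m_dot = Q / dh
m_dot = 97.5 / 176.2
m_dot = 0.5533 kg/s

0.5533


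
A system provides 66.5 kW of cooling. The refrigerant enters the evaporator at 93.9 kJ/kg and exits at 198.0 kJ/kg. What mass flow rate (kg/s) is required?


dh = 198.0 - 93.9 = 104.1 kJ/kg
m_dot = Q / dh = 66.5 / 104.1 = 0.6388 kg/s

0.6388


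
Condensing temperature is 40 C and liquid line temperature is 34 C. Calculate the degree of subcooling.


Subcooling = T_cond - T_liquid
Subcooling = 40 - 34
Subcooling = 6 K

6


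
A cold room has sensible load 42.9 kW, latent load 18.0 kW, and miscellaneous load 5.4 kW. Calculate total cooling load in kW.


Q_total = Q_s + Q_l + Q_misc
Q_total = 42.9 + 18.0 + 5.4
Q_total = 66.3 kW

66.3


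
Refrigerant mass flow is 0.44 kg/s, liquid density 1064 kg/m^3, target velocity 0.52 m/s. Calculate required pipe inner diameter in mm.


A = m_dot / (rho * v) = 0.44 / (1064 * 0.52) = 0.0007952573742 m^2
d = sqrt(4*A/pi) * 1000
d = 31.8 mm

31.8


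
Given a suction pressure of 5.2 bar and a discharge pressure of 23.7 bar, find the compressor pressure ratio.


PR = P_high / P_low
PR = 23.7 / 5.2
PR = 4.558

4.558


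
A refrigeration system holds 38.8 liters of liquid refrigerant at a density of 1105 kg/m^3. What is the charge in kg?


Charge = V * rho / 1000
Charge = 38.8 * 1105 / 1000
Charge = 42.87 kg

42.87


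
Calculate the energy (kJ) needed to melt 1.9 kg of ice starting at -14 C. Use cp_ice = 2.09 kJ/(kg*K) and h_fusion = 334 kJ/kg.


Sensible heat = cp * dT = 2.09 * 14 = 29.26 kJ/kg
Total per kg = 29.26 + 334 = 363.26 kJ/kg
Q = m * total = 1.9 * 363.26
Q = 690.2 kJ

690.2


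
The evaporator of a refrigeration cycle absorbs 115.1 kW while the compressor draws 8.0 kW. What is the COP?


COP = Q_evap / W
COP = 115.1 / 8.0
COP = 14.388

14.388


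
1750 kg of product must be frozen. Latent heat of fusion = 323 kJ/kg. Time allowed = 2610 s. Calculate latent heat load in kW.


Q_lat = m * h_fg / t
Q_lat = 1750 * 323 / 2610
Q_lat = 216.57 kW

216.57


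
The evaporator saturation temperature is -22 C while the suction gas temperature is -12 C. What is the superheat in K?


Superheat = T_suction - T_evap
Superheat = -12 - (-22)
Superheat = 10 K

10


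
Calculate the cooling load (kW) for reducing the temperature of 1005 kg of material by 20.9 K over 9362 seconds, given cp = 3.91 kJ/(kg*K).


Q = m * cp * dT / t
Q = 1005 * 3.91 * 20.9 / 9362
Q = 8.772 kW

8.772


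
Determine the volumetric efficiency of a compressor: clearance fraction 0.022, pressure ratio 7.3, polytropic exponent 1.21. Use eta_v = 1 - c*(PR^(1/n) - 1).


PR^(1/n) = 7.3^(1/1.21) = 5.16999314
eta_v = 1 - 0.022 * (5.16999314 - 1)
eta_v = 0.9083

0.9083


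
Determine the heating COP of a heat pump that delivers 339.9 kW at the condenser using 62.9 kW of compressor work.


COP_hp = Q_cond / W
COP_hp = 339.9 / 62.9
COP_hp = 5.404

5.404


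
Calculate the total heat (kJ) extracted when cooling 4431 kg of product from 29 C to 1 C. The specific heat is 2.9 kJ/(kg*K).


dT = 29 - (1) = 28 K
Q = m * cp * dT = 4431 * 2.9 * 28
Q = 359797 kJ

359797


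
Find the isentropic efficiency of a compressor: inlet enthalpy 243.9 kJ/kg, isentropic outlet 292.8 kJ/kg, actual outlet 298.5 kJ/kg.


dh_ideal = 292.8 - 243.9 = 48.9 kJ/kg
dh_actual = 298.5 - 243.9 = 54.6 kJ/kg
eta_s = dh_ideal / dh_actual = 48.9 / 54.6
eta_s = 0.8956

0.8956


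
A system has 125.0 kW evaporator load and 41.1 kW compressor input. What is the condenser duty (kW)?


Q_cond = Q_evap + W
Q_cond = 125.0 + 41.1
Q_cond = 166.1 kW

166.1


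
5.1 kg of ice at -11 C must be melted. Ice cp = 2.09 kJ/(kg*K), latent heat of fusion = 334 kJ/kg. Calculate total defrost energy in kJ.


Sensible heat = cp * dT = 2.09 * 11 = 22.99 kJ/kg
Total per kg = 22.99 + 334 = 356.99 kJ/kg
Q = m * total = 5.1 * 356.99
Q = 1820.6 kJ

1820.6


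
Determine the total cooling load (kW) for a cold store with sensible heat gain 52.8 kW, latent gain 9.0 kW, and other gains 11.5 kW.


Q_total = Q_s + Q_l + Q_misc
Q_total = 52.8 + 9.0 + 11.5
Q_total = 73.3 kW

73.3


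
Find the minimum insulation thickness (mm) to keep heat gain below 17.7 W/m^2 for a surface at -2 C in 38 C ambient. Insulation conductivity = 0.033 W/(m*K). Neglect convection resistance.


dT = 38 - (-2) = 40 K
thickness = k * dT / q_max * 1000
thickness = 0.033 * 40 / 17.7 * 1000
thickness = 74.6 mm

74.6


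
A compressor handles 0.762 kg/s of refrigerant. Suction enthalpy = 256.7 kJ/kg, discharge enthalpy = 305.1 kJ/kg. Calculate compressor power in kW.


dh = 305.1 - 256.7 = 48.4 kJ/kg
W = m_dot * dh = 0.762 * 48.4 = 36.88 kW

36.88


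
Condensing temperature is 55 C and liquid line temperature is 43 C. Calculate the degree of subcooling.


Subcooling = T_cond - T_liquid
Subcooling = 55 - 43
Subcooling = 12 K

12


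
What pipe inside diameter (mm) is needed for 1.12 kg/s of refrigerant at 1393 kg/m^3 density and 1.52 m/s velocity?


A = m_dot / (rho * v) = 1.12 / (1393 * 1.52) = 0.0005289605924 m^2
d = sqrt(4*A/pi) * 1000
d = 26.0 mm

26.0


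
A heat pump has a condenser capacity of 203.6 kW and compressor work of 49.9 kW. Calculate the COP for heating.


COP_hp = Q_cond / W
COP_hp = 203.6 / 49.9
COP_hp = 4.08

4.08


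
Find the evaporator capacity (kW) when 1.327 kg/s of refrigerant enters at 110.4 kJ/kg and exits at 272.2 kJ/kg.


dh = 272.2 - 110.4 = 161.8 kJ/kg
Q_evap = m_dot * dh = 1.327 * 161.8
Q_evap = 214.71 kW

214.71


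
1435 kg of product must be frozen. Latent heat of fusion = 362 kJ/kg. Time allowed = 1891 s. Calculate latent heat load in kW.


Q_lat = m * h_fg / t
Q_lat = 1435 * 362 / 1891
Q_lat = 274.71 kW

274.71


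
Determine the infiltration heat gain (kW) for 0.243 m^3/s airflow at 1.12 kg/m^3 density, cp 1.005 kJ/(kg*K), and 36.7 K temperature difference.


Q = V_dot * rho * cp * dT
Q = 0.243 * 1.12 * 1.005 * 36.7
Q = 10.038 kW

10.038


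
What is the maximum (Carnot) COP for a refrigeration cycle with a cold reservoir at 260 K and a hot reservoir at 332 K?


dT = 332 - 260 = 72 K
COP_carnot = T_cold / dT = 260 / 72
COP_carnot = 3.611

3.611


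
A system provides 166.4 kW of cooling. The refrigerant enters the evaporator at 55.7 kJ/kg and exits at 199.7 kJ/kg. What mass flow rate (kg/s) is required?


dh = 199.7 - 55.7 = 144.0 kJ/kg
m_dot = Q / dh = 166.4 / 144.0 = 1.1556 kg/s

1.1556


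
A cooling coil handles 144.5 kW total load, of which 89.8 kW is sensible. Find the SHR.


SHR = Q_sensible / Q_total
SHR = 89.8 / 144.5
SHR = 0.621

0.621


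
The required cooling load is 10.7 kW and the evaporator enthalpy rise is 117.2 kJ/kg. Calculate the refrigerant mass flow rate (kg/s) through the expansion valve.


m_dot = Q / dh
m_dot = 10.7 / 117.2
m_dot = 0.0913 kg/s

0.0913


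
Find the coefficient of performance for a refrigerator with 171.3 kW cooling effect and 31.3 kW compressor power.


COP = Q_evap / W
COP = 171.3 / 31.3
COP = 5.473

5.473


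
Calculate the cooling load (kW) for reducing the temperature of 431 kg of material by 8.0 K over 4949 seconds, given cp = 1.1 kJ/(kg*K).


Q = m * cp * dT / t
Q = 431 * 1.1 * 8.0 / 4949
Q = 0.766 kW

0.766


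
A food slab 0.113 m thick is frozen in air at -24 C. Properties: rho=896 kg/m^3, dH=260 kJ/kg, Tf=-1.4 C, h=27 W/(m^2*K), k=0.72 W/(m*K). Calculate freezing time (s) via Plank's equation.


dT = -1.4 - (-24) = 22.6 K
term1 = a/(2h) = 0.113/(2*27) = 0.002092592593
term2 = a^2/(8k) = 0.113^2/(8*0.72) = 0.002216840278
t = rho*dH*1000/dT * (term1 + term2)
t = 896*260*1000/22.6 * (0.002092592593 + 0.002216840278)
t = 44421 s

44421


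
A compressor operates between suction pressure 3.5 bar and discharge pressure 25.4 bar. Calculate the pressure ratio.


PR = P_high / P_low
PR = 25.4 / 3.5
PR = 7.257

7.257


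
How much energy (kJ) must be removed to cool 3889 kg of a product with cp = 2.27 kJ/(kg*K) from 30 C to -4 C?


dT = 30 - (-4) = 34 K
Q = m * cp * dT = 3889 * 2.27 * 34
Q = 300153 kJ

300153


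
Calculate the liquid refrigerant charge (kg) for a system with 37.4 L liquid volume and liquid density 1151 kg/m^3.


Charge = V * rho / 1000
Charge = 37.4 * 1151 / 1000
Charge = 43.05 kg

43.05


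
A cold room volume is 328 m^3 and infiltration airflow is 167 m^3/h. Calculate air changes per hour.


ACH = flow / volume
ACH = 167 / 328
ACH = 0.509

0.509


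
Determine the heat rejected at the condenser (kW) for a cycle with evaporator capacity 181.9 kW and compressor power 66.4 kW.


Q_cond = Q_evap + W
Q_cond = 181.9 + 66.4
Q_cond = 248.3 kW

248.3


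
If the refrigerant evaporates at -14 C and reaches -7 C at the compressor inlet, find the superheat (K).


Superheat = T_suction - T_evap
Superheat = -7 - (-14)
Superheat = 7 K

7


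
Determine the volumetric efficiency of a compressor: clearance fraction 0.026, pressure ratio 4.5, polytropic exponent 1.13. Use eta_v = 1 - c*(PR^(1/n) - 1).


PR^(1/n) = 4.5^(1/1.13) = 3.78498508
eta_v = 1 - 0.026 * (3.78498508 - 1)
eta_v = 0.9276

0.9276


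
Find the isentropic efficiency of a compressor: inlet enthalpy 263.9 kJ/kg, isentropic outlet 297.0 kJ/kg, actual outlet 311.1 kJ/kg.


dh_ideal = 297.0 - 263.9 = 33.1 kJ/kg
dh_actual = 311.1 - 263.9 = 47.2 kJ/kg
eta_s = dh_ideal / dh_actual = 33.1 / 47.2
eta_s = 0.7013

0.7013


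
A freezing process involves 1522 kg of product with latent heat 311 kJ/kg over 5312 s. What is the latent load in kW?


Q_lat = m * h_fg / t
Q_lat = 1522 * 311 / 5312
Q_lat = 89.11 kW

89.11


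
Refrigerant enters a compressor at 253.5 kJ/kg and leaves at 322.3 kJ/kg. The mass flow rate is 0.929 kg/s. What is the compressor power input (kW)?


dh = 322.3 - 253.5 = 68.8 kJ/kg
W = m_dot * dh = 0.929 * 68.8 = 63.92 kW

63.92


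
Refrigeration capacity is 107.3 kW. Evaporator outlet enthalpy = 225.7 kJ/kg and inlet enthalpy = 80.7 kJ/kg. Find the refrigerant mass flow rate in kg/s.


dh = 225.7 - 80.7 = 145.0 kJ/kg
m_dot = Q / dh = 107.3 / 145.0 = 0.74 kg/s

0.74


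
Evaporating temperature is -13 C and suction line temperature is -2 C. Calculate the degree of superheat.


Superheat = T_suction - T_evap
Superheat = -2 - (-13)
Superheat = 11 K

11


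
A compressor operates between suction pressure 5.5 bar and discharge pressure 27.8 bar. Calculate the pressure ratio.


PR = P_high / P_low
PR = 27.8 / 5.5
PR = 5.055

5.055


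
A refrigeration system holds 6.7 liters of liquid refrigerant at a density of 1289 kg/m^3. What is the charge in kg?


Charge = V * rho / 1000
Charge = 6.7 * 1289 / 1000
Charge = 8.64 kg

8.64


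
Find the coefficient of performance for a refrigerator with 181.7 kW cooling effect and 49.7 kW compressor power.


COP = Q_evap / W
COP = 181.7 / 49.7
COP = 3.656

3.656


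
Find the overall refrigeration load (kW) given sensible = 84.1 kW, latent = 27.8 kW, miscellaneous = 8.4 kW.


Q_total = Q_s + Q_l + Q_misc
Q_total = 84.1 + 27.8 + 8.4
Q_total = 120.3 kW

120.3


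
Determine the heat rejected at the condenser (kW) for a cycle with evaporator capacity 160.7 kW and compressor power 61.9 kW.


Q_cond = Q_evap + W
Q_cond = 160.7 + 61.9
Q_cond = 222.6 kW

222.6


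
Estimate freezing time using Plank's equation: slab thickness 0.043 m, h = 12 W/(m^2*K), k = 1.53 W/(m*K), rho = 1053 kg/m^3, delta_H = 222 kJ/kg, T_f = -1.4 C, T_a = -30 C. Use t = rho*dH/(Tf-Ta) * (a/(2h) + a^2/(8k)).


dT = -1.4 - (-30) = 28.6 K
term1 = a/(2h) = 0.043/(2*12) = 0.001791666667
term2 = a^2/(8k) = 0.043^2/(8*1.53) = 0.0001510620915
t = rho*dH*1000/dT * (term1 + term2)
t = 1053*222*1000/28.6 * (0.001791666667 + 0.0001510620915)
t = 15879 s

15879


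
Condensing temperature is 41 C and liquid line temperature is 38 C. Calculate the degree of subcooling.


Subcooling = T_cond - T_liquid
Subcooling = 41 - 38
Subcooling = 3 K

3


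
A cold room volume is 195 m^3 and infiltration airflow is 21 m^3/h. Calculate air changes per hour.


ACH = flow / volume
ACH = 21 / 195
ACH = 0.108

0.108


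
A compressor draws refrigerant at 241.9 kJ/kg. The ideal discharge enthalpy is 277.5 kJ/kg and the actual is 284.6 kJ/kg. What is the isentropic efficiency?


dh_ideal = 277.5 - 241.9 = 35.6 kJ/kg
dh_actual = 284.6 - 241.9 = 42.7 kJ/kg
eta_s = dh_ideal / dh_actual = 35.6 / 42.7
eta_s = 0.8337

0.8337


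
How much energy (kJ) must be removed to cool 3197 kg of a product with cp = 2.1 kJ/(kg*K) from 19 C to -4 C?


dT = 19 - (-4) = 23 K
Q = m * cp * dT = 3197 * 2.1 * 23
Q = 154415 kJ

154415


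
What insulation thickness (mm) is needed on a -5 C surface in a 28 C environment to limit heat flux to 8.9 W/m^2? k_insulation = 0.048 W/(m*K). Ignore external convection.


dT = 28 - (-5) = 33 K
thickness = k * dT / q_max * 1000
thickness = 0.048 * 33 / 8.9 * 1000
thickness = 178.0 mm

178.0


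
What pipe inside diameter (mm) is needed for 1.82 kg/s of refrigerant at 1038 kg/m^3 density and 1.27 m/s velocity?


A = m_dot / (rho * v) = 1.82 / (1038 * 1.27) = 0.001380607771 m^2
d = sqrt(4*A/pi) * 1000
d = 41.9 mm

41.9


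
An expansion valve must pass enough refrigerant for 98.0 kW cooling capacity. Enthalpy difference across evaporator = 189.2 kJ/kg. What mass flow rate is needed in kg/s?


m_dot = Q / dh
m_dot = 98.0 / 189.2
m_dot = 0.518 kg/s

0.518


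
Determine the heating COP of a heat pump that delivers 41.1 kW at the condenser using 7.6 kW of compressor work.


COP_hp = Q_cond / W
COP_hp = 41.1 / 7.6
COP_hp = 5.408

5.408


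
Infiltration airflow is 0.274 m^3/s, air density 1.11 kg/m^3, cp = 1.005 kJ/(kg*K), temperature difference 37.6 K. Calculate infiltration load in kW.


Q = V_dot * rho * cp * dT
Q = 0.274 * 1.11 * 1.005 * 37.6
Q = 11.493 kW

11.493


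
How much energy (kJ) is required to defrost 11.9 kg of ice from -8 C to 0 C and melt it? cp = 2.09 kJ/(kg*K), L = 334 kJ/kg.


Sensible heat = cp * dT = 2.09 * 8 = 16.72 kJ/kg
Total per kg = 16.72 + 334 = 350.72 kJ/kg
Q = m * total = 11.9 * 350.72
Q = 4173.6 kJ

4173.6


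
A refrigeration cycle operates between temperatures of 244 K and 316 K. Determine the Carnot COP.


dT = 316 - 244 = 72 K
COP_carnot = T_cold / dT = 244 / 72
COP_carnot = 3.389

3.389


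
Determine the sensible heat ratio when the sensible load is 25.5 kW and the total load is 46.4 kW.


SHR = Q_sensible / Q_total
SHR = 25.5 / 46.4
SHR = 0.55

0.55
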